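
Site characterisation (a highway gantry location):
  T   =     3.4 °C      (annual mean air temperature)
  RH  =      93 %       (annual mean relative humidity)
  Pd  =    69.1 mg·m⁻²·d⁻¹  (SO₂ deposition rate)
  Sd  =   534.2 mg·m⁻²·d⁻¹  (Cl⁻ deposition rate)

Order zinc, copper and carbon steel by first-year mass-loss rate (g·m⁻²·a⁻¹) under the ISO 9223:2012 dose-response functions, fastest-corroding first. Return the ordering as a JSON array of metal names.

["carbon steel", "zinc", "copper"]

zinc: f(T) = +0.038·(T−10) [T≤10 °C] = -0.2508
  SO₂ term: 0.0129·69.1^0.44·exp(0.046·93-0.2508) = 4.666
  Sd branch = 0.0175·Sd^0.57·e^(0.008·RH+0.085·T) = 1.764 μm/a
  r_corr = 4.666 + 1.764 = 6.43 μm/a
  mass loss = 6.43 μm/a × 7.14 g/cm³ = 45.91 g·m⁻²·a⁻¹
copper: f(T) = +0.126·(T−10) [T≤10 °C] = -0.8316
  Pd branch = 0.0053·Pd^0.26·e^(0.059·RH+f) = 1.676 μm/a
  Cl⁻ term: 0.01025·534.2^0.27·exp(0.036·93+0.049·3.4) = 1.877
  r_corr = 1.676 + 1.877 = 3.554 μm/a
  mass loss = 3.554 μm/a × 8.96 g/cm³ = 31.84 g·m⁻²·a⁻¹
carbon steel: T≤10 °C ⇒ hinge +0.150·(3.4−10) = -0.9900
  Pd branch = 1.77·Pd^0.52·e^(0.02·RH+f) = 38.22 μm/a
  Sd branch = 0.102·Sd^0.62·e^(0.033·RH+0.04·T) = 123.5 μm/a
  r_corr = 38.22 + 123.5 = 161.7 μm/a
  mass loss = 161.7 μm/a × 7.85 g/cm³ = 1270 g·m⁻²·a⁻¹
Ordering by g·m⁻²·a⁻¹: carbon steel (1270) > zinc (45.9) > copper (31.8)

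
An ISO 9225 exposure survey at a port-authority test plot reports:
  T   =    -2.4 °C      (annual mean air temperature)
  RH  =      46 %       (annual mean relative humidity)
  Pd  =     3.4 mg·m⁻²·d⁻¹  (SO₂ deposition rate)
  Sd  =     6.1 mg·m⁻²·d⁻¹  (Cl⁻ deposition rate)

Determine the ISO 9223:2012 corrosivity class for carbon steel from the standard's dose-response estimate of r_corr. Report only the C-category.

C2

carbon steel: temperature factor f = +0.150·(-12.4) = -1.8600
  SO₂ term: 1.77·3.4^0.52·exp(0.02·46-1.8600) = 1.306
  Sd branch = 0.102·Sd^0.62·e^(0.033·RH+0.04·T) = 1.297 μm/a
  r_corr = 1.306 + 1.297 = 2.604 μm/a
2.6 μm/a falls in (1.3, 25] for carbon steel → category C2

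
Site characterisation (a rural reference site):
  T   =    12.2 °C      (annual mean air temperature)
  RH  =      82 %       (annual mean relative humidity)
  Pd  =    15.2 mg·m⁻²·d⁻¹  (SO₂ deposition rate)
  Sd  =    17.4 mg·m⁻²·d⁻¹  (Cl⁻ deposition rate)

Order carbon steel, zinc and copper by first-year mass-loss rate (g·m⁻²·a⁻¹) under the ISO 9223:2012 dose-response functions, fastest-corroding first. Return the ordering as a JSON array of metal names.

["carbon steel", "copper", "zinc"]

carbon steel: T>10 °C ⇒ hinge -0.054·(12.2−10) = -0.1188
  SO₂ term: 1.77·15.2^0.52·exp(0.02·82-0.1188) = 33.36
  Sd branch = 0.102·Sd^0.62·e^(0.033·RH+0.04·T) = 14.62 μm/a
  r_corr = 33.36 + 14.62 = 47.97 μm/a
  mass loss = 47.97 μm/a × 7.85 g/cm³ = 376.6 g·m⁻²·a⁻¹
zinc: f(T) = -0.071·(T−10) [T>10 °C] = -0.1562
  SO₂ term: 0.0129·15.2^0.44·exp(0.046·82-0.1562) = 1.588
  Cl⁻ term: 0.0175·17.4^0.57·exp(0.008·82+0.085·12.2) = 0.4846
  sum: 1.588 + 0.4846 → r_corr = 2.073 μm/a
  mass loss = 2.073 μm/a × 7.14 g/cm³ = 14.8 g·m⁻²·a⁻¹
copper: T>10 °C ⇒ hinge -0.080·(12.2−10) = -0.1760
  SO₂ term: 0.0053·15.2^0.26·exp(0.059·82-0.1760) = 1.138
  Cl⁻ term: 0.01025·17.4^0.27·exp(0.036·82+0.049·12.2) = 0.7715
  sum: 1.138 + 0.7715 → r_corr = 1.91 μm/a
  mass loss = 1.91 μm/a × 8.96 g/cm³ = 17.11 g·m⁻²·a⁻¹
Ordering by g·m⁻²·a⁻¹: carbon steel (377) > copper (17.1) > zinc (14.8)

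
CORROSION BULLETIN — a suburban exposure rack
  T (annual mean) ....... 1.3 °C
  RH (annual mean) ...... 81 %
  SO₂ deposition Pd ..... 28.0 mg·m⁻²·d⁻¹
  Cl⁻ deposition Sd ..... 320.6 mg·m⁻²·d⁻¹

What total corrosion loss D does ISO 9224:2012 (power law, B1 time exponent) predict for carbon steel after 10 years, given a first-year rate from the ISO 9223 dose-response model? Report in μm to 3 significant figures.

D(10) = 231 μm

carbon steel: T≤10 °C ⇒ hinge +0.150·(1.3−10) = -1.3050
  sulphur-dioxide contribution → 13.72 μm/a
  chloride contribution → 55.69 μm/a
  ⇒ r_corr(carbon steel) = 69.4 μm/a
ISO 9224: D(t) = r_corr · t^b with b = 0.523 (carbon steel, B1)
  D(10) = 69.4 × 10^0.523 = 69.4 × 3.334 = 231.4 μm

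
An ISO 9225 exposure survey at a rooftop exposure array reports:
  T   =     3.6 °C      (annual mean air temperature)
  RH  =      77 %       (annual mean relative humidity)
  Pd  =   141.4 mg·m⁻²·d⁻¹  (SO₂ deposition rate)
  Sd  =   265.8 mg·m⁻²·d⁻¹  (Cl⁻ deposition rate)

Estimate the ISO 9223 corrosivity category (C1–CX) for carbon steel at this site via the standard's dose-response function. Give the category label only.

carbon steel: f(T) = +0.150·(T−10) [T≤10 °C] = -0.9600
  sulphur-dioxide contribution → 41.5 μm/a
  chloride contribution → 47.63 μm/a
  total first-year rate 89.14 μm/a
Category bounds: 80…200 μm/a bracket r_corr ⇒ C5

C5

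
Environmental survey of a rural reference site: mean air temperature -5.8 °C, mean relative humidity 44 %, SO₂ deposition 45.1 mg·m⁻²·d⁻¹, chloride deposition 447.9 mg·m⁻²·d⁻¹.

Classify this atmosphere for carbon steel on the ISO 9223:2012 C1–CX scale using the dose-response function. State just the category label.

C2

carbon steel: T≤10 °C ⇒ hinge +0.150·(-5.8−10) = -2.3700
  sulphur-dioxide contribution → 2.891 μm/a
  chloride contribution → 15.21 μm/a
  total first-year rate 18.1 μm/a
Category bounds: 1.3…25 μm/a bracket r_corr ⇒ C2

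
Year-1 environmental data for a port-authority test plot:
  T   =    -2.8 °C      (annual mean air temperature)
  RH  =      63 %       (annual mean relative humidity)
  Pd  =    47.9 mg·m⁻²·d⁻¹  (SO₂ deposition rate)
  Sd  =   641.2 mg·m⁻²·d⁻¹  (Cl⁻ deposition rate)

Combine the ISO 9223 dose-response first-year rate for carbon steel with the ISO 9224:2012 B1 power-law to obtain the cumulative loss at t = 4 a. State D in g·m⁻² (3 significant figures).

D(4) = 761 g·m⁻²

carbon steel: T≤10 °C ⇒ hinge +0.150·(-2.8−10) = -1.9200
  SO₂ term: 1.77·47.9^0.52·exp(0.02·63-1.9200) = 6.841
  Cl⁻ term: 0.102·641.2^0.62·exp(0.033·63+0.04·-2.8) = 40.1
  r_corr = 6.841 + 40.1 = 46.95 μm/a
Power-law: D(4) = r_corr · 4^0.523
  D(4) = 46.95 × 4^0.523 = 46.95 × 2.065 = 96.93 μm
  Mass loss = 96.93 μm × 7.85 g/cm³ = 760.9 g·m⁻²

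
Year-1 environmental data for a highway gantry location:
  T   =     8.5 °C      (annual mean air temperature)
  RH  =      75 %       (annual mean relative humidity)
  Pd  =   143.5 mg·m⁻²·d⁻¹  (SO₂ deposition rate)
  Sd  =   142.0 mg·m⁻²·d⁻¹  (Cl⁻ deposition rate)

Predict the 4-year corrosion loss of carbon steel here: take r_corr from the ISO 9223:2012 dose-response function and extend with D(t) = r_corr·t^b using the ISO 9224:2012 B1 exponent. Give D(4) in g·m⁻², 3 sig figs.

carbon steel: f(T) = +0.150·(T−10) [T≤10 °C] = -0.2250
  SO₂ term: 1.77·143.5^0.52·exp(0.02·75-0.2250) = 83.8
  Cl⁻ term: 0.102·142.0^0.62·exp(0.033·75+0.04·8.5) = 36.78
  r_corr = 83.8 + 36.78 = 120.6 μm/a
Power-law: D(4) = r_corr · 4^0.523
  D(4) = 120.6 × 4^0.523 = 120.6 × 2.065 = 249 μm
  Mass loss = 249 μm × 7.85 g/cm³ = 1954 g·m⁻²

D(4) = 1.95e+03 g·m⁻²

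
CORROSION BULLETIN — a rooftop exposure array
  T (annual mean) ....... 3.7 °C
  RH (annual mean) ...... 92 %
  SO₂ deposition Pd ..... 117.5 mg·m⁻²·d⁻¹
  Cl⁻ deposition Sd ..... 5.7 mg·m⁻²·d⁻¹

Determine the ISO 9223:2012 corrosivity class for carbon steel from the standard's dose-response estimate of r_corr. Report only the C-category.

C4

carbon steel: f(T) = +0.150·(T−10) [T≤10 °C] = -0.9450
  Pd branch = 1.77·Pd^0.52·e^(0.02·RH+f) = 51.65 μm/a
  Sd branch = 0.102·Sd^0.62·e^(0.033·RH+0.04·T) = 7.245 μm/a
  sum: 51.65 + 7.245 → r_corr = 58.9 μm/a
58.9 μm/a falls in (50, 80] for carbon steel → category C4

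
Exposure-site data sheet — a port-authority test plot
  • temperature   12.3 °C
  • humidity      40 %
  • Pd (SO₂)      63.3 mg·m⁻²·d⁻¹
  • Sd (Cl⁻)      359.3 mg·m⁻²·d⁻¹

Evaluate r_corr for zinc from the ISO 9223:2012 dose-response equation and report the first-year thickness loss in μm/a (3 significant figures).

zinc: T>10 °C ⇒ hinge -0.071·(12.3−10) = -0.1633
  SO₂ term: 0.0129·63.3^0.44·exp(0.046·40-0.1633) = 0.4279
  Sd branch = 0.0175·Sd^0.57·e^(0.008·RH+0.085·T) = 1.962 μm/a
  sum: 0.4279 + 1.962 → r_corr = 2.39 μm/a

r_corr = 2.39 μm/a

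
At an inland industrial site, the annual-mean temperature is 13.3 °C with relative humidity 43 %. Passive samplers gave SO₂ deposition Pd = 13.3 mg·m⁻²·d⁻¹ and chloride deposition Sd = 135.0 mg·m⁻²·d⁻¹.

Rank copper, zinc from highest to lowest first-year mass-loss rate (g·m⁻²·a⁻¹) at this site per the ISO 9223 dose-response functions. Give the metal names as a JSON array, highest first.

copper: T>10 °C ⇒ hinge -0.080·(13.3−10) = -0.2640
  SO₂ term: 0.0053·13.3^0.26·exp(0.059·43-0.2640) = 0.1008
  Cl⁻ term: 0.01025·135.0^0.27·exp(0.036·43+0.049·13.3) = 0.3477
  sum: 0.1008 + 0.3477 → r_corr = 0.4486 μm/a
  mass loss = 0.4486 μm/a × 8.96 g/cm³ = 4.019 g·m⁻²·a⁻¹
zinc: f(T) = -0.071·(T−10) [T>10 °C] = -0.2343
  SO₂ term: 0.0129·13.3^0.44·exp(0.046·43-0.2343) = 0.2303
  Cl⁻ term: 0.0175·135.0^0.57·exp(0.008·43+0.085·13.3) = 1.252
  r_corr = 0.2303 + 1.252 = 1.483 μm/a
  mass loss = 1.483 μm/a × 7.14 g/cm³ = 10.59 g·m⁻²·a⁻¹
Ordering by g·m⁻²·a⁻¹: zinc (10.6) > copper (4.02)

["zinc", "copper"]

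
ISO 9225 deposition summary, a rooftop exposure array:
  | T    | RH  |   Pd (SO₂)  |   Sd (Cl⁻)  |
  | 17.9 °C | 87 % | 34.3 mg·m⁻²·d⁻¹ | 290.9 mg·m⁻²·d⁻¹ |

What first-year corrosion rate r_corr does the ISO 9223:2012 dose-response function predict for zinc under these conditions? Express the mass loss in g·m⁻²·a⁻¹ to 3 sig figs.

zinc: temperature factor f = -0.071·(7.9) = -0.5609
  sulphur-dioxide contribution → 1.908 μm/a
  chloride contribution → 4.078 μm/a
  ⇒ r_corr(zinc) = 5.986 μm/a
Convert to mass loss: 5.986 μm/a × 7.14 g/cm³ = 42.74 g·m⁻²·a⁻¹

r_corr = 42.7 g·m⁻²·a⁻¹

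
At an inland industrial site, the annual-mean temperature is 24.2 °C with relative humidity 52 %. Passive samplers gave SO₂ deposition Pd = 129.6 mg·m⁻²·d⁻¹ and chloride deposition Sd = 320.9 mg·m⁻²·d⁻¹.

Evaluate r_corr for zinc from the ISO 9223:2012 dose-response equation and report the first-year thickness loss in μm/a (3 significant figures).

r_corr = 6.01 μm/a

zinc: T>10 °C ⇒ hinge -0.071·(24.2−10) = -1.0082
  sulphur-dioxide contribution → 0.4376 μm/a
  chloride contribution → 5.568 μm/a
  total first-year rate 6.005 μm/a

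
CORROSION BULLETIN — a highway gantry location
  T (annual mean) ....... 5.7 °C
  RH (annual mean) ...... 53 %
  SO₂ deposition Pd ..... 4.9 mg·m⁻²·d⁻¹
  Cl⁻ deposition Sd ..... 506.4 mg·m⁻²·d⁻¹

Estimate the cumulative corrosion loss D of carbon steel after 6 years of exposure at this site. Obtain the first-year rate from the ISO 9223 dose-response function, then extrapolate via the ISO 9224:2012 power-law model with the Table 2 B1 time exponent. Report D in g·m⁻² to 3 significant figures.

D(6) = 824 g·m⁻²

carbon steel: T≤10 °C ⇒ hinge +0.150·(5.7−10) = -0.6450
  sulphur-dioxide contribution → 6.125 μm/a
  chloride contribution → 34.99 μm/a
  ⇒ r_corr(carbon steel) = 41.12 μm/a
Long-term exponent b (ISO 9224 Table 2, B1) = 0.523
  D(6) = 41.12 × 6^0.523 = 41.12 × 2.553 = 105 μm
  Mass loss = 105 μm × 7.85 g/cm³ = 823.9 g·m⁻²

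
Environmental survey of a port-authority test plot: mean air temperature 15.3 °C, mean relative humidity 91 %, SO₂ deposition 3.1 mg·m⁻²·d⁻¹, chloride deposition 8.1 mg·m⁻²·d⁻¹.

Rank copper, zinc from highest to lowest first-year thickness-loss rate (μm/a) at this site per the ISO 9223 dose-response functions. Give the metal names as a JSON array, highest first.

copper: temperature factor f = -0.080·(5.3) = -0.4240
  sulphur-dioxide contribution → 0.9991 μm/a
  chloride contribution → 1.01 μm/a
  total first-year rate 2.009 μm/a
zinc: T>10 °C ⇒ hinge -0.071·(15.3−10) = -0.3763
  sulphur-dioxide contribution → 0.9579 μm/a
  chloride contribution → 0.4384 μm/a
  total first-year rate 1.396 μm/a
Ordering by μm/a: copper (2.01) > zinc (1.4)

["copper", "zinc"]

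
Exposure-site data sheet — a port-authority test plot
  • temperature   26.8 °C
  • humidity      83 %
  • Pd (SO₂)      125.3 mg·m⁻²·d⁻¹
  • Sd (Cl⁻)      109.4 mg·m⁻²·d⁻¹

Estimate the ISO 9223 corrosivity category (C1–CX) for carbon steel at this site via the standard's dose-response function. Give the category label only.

carbon steel: temperature factor f = -0.054·(16.8) = -0.9072
  SO₂ term: 1.77·125.3^0.52·exp(0.02·83-0.9072) = 46.33
  Sd branch = 0.102·Sd^0.62·e^(0.033·RH+0.04·T) = 84.7 μm/a
  r_corr = 46.33 + 84.7 = 131 μm/a
131 μm/a falls in (80, 200] for carbon steel → category C5

C5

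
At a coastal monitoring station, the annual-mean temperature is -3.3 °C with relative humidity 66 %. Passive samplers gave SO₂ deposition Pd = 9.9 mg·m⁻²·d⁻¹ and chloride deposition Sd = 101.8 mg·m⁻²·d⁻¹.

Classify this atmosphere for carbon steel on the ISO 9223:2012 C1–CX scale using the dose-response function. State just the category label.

carbon steel: T≤10 °C ⇒ hinge +0.150·(-3.3−10) = -1.9950
  sulphur-dioxide contribution → 2.969 μm/a
  chloride contribution → 13.87 μm/a
  ⇒ r_corr(carbon steel) = 16.84 μm/a
16.8 μm/a falls in (1.3, 25] for carbon steel → category C2

C2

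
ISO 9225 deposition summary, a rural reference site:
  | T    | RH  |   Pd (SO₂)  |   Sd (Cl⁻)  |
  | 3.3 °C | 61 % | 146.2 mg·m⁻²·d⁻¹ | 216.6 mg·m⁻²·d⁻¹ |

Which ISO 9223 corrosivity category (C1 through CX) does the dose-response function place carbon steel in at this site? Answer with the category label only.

C4

carbon steel: f(T) = +0.150·(T−10) [T≤10 °C] = -1.0050
  Pd branch = 1.77·Pd^0.52·e^(0.02·RH+f) = 29.32 μm/a
  Sd branch = 0.102·Sd^0.62·e^(0.033·RH+0.04·T) = 24.45 μm/a
  r_corr = 29.32 + 24.45 = 53.77 μm/a
53.8 μm/a falls in (50, 80] for carbon steel → category C4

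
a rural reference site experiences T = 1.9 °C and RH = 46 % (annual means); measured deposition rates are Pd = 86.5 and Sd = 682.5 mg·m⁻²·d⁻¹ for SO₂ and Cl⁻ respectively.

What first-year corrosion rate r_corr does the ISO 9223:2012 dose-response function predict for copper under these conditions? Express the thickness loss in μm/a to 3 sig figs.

r_corr = 0.435 μm/a

copper: T≤10 °C ⇒ hinge +0.126·(1.9−10) = -1.0206
  Pd branch = 0.0053·Pd^0.26·e^(0.059·RH+f) = 0.0919 μm/a
  Sd branch = 0.01025·Sd^0.27·e^(0.036·RH+0.049·T) = 0.3432 μm/a
  sum: 0.0919 + 0.3432 → r_corr = 0.4351 μm/a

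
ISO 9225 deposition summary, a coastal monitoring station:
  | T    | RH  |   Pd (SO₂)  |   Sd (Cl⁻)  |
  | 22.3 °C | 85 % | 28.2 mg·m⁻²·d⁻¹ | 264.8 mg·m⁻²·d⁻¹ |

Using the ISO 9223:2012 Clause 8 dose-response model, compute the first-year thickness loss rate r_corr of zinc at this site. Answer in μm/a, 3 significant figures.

r_corr = 6.70 μm/a

zinc: f(T) = -0.071·(T−10) [T>10 °C] = -0.8733
  Pd branch = 0.0129·Pd^0.44·e^(0.046·RH+f) = 1.168 μm/a
  Sd branch = 0.0175·Sd^0.57·e^(0.008·RH+0.085·T) = 5.529 μm/a
  r_corr = 1.168 + 5.529 = 6.697 μm/a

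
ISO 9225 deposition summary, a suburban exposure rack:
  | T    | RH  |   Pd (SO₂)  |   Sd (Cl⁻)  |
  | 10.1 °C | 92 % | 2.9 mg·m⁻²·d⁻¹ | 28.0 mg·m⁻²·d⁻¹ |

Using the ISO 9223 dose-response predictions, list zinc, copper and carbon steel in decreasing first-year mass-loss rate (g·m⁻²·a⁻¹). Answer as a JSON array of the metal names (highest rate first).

zinc: f(T) = -0.071·(T−10) [T>10 °C] = -0.0071
  SO₂ term: 0.0129·2.9^0.44·exp(0.046·92-0.0071) = 1.409
  Sd branch = 0.0175·Sd^0.57·e^(0.008·RH+0.085·T) = 0.576 μm/a
  sum: 1.409 + 0.576 → r_corr = 1.985 μm/a
  mass loss = 1.985 μm/a × 7.14 g/cm³ = 14.17 g·m⁻²·a⁻¹
copper: f(T) = -0.080·(T−10) [T>10 °C] = -0.0080
  SO₂ term: 0.0053·2.9^0.26·exp(0.059·92-0.0080) = 1.579
  Sd branch = 0.01025·Sd^0.27·e^(0.036·RH+0.049·T) = 1.134 μm/a
  sum: 1.579 + 1.134 → r_corr = 2.713 μm/a
  mass loss = 2.713 μm/a × 8.96 g/cm³ = 24.31 g·m⁻²·a⁻¹
carbon steel: f(T) = -0.054·(T−10) [T>10 °C] = -0.0054
  SO₂ term: 1.77·2.9^0.52·exp(0.02·92-0.0054) = 19.28
  Sd branch = 0.102·Sd^0.62·e^(0.033·RH+0.04·T) = 25.11 μm/a
  r_corr = 19.28 + 25.11 = 44.39 μm/a
  mass loss = 44.39 μm/a × 7.85 g/cm³ = 348.5 g·m⁻²·a⁻¹
Ordering by g·m⁻²·a⁻¹: carbon steel (348) > copper (24.3) > zinc (14.2)

["carbon steel", "copper", "zinc"]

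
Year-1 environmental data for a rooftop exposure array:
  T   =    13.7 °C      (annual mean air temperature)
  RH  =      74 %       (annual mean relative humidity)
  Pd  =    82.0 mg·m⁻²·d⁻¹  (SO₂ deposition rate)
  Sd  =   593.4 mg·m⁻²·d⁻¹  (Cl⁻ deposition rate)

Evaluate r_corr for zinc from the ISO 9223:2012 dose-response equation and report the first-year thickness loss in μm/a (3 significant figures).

r_corr = 5.94 μm/a

zinc: f(T) = -0.071·(T−10) [T>10 °C] = -0.2627
  Pd branch = 0.0129·Pd^0.44·e^(0.046·RH+f) = 2.075 μm/a
  Sd branch = 0.0175·Sd^0.57·e^(0.008·RH+0.085·T) = 3.861 μm/a
  sum: 2.075 + 3.861 → r_corr = 5.935 μm/a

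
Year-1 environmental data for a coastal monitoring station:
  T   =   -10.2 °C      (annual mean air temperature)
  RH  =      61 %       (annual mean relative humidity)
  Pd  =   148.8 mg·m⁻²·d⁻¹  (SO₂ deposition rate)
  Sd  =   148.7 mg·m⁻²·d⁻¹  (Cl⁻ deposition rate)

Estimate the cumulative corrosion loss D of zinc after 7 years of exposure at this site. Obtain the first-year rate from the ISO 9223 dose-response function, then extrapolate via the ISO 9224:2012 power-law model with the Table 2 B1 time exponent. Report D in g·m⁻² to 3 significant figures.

D(7) = 38.3 g·m⁻²

zinc: f(T) = +0.038·(T−10) [T≤10 °C] = -0.7676
  sulphur-dioxide contribution → 0.895 μm/a
  chloride contribution → 0.2073 μm/a
  total first-year rate 1.102 μm/a
Long-term exponent b (ISO 9224 Table 2, B1) = 0.813
  D(7) = 1.102 × 7^0.813 = 1.102 × 4.865 = 5.362 μm
  Mass loss = 5.362 μm × 7.14 g/cm³ = 38.29 g·m⁻²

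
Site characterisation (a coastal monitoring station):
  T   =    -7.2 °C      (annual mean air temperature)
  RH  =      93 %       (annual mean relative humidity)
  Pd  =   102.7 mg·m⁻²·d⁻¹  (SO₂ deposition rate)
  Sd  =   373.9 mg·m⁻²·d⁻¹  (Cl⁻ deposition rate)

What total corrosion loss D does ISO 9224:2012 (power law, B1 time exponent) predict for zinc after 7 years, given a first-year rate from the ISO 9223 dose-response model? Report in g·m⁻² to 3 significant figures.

D(7) = 149 g·m⁻²

zinc: f(T) = +0.038·(T−10) [T≤10 °C] = -0.6536
  Pd branch = 0.0129·Pd^0.44·e^(0.046·RH+f) = 3.713 μm/a
  Sd branch = 0.0175·Sd^0.57·e^(0.008·RH+0.085·T) = 0.5846 μm/a
  r_corr = 3.713 + 0.5846 = 4.298 μm/a
Power-law: D(7) = r_corr · 7^0.813
  D(7) = 4.298 × 7^0.813 = 4.298 × 4.865 = 20.91 μm
  Mass loss = 20.91 μm × 7.14 g/cm³ = 149.3 g·m⁻²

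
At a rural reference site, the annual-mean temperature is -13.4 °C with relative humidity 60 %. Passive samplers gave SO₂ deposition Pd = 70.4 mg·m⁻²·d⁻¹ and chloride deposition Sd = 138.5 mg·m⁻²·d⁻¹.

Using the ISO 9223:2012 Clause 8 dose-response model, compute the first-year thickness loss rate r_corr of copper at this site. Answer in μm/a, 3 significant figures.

copper: temperature factor f = +0.126·(-23.4) = -2.9484
  sulphur-dioxide contribution → 0.02894 μm/a
  chloride contribution → 0.1745 μm/a
  total first-year rate 0.2035 μm/a

r_corr = 0.203 μm/a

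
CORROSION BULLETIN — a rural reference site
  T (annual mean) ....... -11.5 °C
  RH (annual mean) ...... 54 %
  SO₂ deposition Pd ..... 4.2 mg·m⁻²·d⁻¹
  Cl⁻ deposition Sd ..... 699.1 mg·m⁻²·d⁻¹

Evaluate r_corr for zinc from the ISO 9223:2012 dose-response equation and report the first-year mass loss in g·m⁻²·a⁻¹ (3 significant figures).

r_corr = 3.95 g·m⁻²·a⁻¹

zinc: f(T) = +0.038·(T−10) [T≤10 °C] = -0.8170
  SO₂ term: 0.0129·4.2^0.44·exp(0.046·54-0.8170) = 0.1285
  Cl⁻ term: 0.0175·699.1^0.57·exp(0.008·54+0.085·-11.5) = 0.4241
  r_corr = 0.1285 + 0.4241 = 0.5526 μm/a
Convert to mass loss: 0.5526 μm/a × 7.14 g/cm³ = 3.946 g·m⁻²·a⁻¹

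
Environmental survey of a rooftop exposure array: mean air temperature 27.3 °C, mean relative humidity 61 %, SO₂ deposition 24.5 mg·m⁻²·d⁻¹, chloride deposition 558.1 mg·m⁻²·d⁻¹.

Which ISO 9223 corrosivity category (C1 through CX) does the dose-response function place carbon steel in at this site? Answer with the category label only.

C5

carbon steel: T>10 °C ⇒ hinge -0.054·(27.3−10) = -0.9342
  sulphur-dioxide contribution → 12.43 μm/a
  chloride contribution → 114.8 μm/a
  total first-year rate 127.3 μm/a
ISO 9223 Table 2 (carbon steel): 80 < 127 ≤ 200 μm/a ⇒ C5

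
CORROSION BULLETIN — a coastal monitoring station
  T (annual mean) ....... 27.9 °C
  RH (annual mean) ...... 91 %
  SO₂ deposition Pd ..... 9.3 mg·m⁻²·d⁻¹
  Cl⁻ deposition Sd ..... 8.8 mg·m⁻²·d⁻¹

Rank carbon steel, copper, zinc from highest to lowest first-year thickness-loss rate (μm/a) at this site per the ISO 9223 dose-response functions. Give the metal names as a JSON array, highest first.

carbon steel: f(T) = -0.054·(T−10) [T>10 °C] = -0.9666
  SO₂ term: 1.77·9.3^0.52·exp(0.02·91-0.9666) = 13.25
  Cl⁻ term: 0.102·8.8^0.62·exp(0.033·91+0.04·27.9) = 24.16
  sum: 13.25 + 24.16 → r_corr = 37.41 μm/a
copper: temperature factor f = -0.080·(17.9) = -1.4320
  Pd branch = 0.0053·Pd^0.26·e^(0.059·RH+f) = 0.4852 μm/a
  Cl⁻ term: 0.01025·8.8^0.27·exp(0.036·91+0.049·27.9) = 1.915
  sum: 0.4852 + 1.915 → r_corr = 2.4 μm/a
zinc: temperature factor f = -0.071·(17.9) = -1.2709
  Pd branch = 0.0129·Pd^0.44·e^(0.046·RH+f) = 0.6349 μm/a
  Cl⁻ term: 0.0175·8.8^0.57·exp(0.008·91+0.085·27.9) = 1.341
  sum: 0.6349 + 1.341 → r_corr = 1.976 μm/a
Ordering by μm/a: carbon steel (37.4) > copper (2.4) > zinc (1.98)

["carbon steel", "copper", "zinc"]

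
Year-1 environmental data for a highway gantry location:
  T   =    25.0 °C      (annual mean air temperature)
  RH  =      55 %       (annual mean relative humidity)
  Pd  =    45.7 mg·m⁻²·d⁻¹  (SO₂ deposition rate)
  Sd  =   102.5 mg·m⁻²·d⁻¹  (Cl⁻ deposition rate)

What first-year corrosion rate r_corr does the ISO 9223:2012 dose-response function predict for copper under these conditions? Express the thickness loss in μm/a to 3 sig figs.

copper: f(T) = -0.080·(T−10) [T>10 °C] = -1.2000
  Pd branch = 0.0053·Pd^0.26·e^(0.059·RH+f) = 0.1107 μm/a
  Sd branch = 0.01025·Sd^0.27·e^(0.036·RH+0.049·T) = 0.8821 μm/a
  r_corr = 0.1107 + 0.8821 = 0.9928 μm/a

r_corr = 0.993 μm/a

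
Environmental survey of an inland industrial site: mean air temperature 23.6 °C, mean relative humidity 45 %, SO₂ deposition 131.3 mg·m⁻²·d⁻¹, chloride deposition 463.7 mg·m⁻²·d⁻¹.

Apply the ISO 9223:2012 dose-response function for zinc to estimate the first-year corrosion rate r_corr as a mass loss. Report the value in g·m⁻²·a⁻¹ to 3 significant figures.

zinc: T>10 °C ⇒ hinge -0.071·(23.6−10) = -0.9656
  sulphur-dioxide contribution → 0.3329 μm/a
  chloride contribution → 6.171 μm/a
  total first-year rate 6.504 μm/a
Convert to mass loss: 6.504 μm/a × 7.14 g/cm³ = 46.44 g·m⁻²·a⁻¹

r_corr = 46.4 g·m⁻²·a⁻¹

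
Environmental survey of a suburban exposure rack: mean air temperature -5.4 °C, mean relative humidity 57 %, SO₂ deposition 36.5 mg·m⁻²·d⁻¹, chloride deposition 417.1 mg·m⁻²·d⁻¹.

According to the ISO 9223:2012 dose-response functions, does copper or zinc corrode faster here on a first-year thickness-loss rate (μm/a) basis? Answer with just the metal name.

zinc

copper: T≤10 °C ⇒ hinge +0.126·(-5.4−10) = -1.9404
  Pd branch = 0.0053·Pd^0.26·e^(0.059·RH+f) = 0.05601 μm/a
  Cl⁻ term: 0.01025·417.1^0.27·exp(0.036·57+0.049·-5.4) = 0.3122
  r_corr = 0.05601 + 0.3122 = 0.3682 μm/a
zinc: f(T) = +0.038·(T−10) [T≤10 °C] = -0.5852
  Pd branch = 0.0129·Pd^0.44·e^(0.046·RH+f) = 0.4815 μm/a
  Sd branch = 0.0175·Sd^0.57·e^(0.008·RH+0.085·T) = 0.5436 μm/a
  sum: 0.4815 + 0.5436 → r_corr = 1.025 μm/a
Ordering by μm/a: zinc (1.03) > copper (0.368)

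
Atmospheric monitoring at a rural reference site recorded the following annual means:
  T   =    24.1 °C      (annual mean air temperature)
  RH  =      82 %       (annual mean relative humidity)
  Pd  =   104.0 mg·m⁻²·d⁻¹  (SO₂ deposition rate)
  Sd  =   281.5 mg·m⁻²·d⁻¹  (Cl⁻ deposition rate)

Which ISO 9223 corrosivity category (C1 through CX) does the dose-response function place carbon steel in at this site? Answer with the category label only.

carbon steel: T>10 °C ⇒ hinge -0.054·(24.1−10) = -0.7614
  Pd branch = 1.77·Pd^0.52·e^(0.02·RH+f) = 47.69 μm/a
  Cl⁻ term: 0.102·281.5^0.62·exp(0.033·82+0.04·24.1) = 132.2
  r_corr = 47.69 + 132.2 = 179.9 μm/a
ISO 9223 Table 2 (carbon steel): 80 < 180 ≤ 200 μm/a ⇒ C5

C5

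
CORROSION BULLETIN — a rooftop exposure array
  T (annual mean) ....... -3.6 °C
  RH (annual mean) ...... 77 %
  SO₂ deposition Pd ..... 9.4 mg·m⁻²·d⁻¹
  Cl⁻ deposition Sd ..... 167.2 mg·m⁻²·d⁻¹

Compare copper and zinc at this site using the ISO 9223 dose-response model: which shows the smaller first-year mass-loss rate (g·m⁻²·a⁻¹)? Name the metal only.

copper: temperature factor f = +0.126·(-13.6) = -1.7136
  SO₂ term: 0.0053·9.4^0.26·exp(0.059·77-1.7136) = 0.1607
  Cl⁻ term: 0.01025·167.2^0.27·exp(0.036·77+0.049·-3.6) = 0.5473
  sum: 0.1607 + 0.5473 → r_corr = 0.7081 μm/a
  mass loss = 0.7081 μm/a × 8.96 g/cm³ = 6.344 g·m⁻²·a⁻¹
zinc: temperature factor f = +0.038·(-13.6) = -0.5168
  Pd branch = 0.0129·Pd^0.44·e^(0.046·RH+f) = 0.7122 μm/a
  Cl⁻ term: 0.0175·167.2^0.57·exp(0.008·77+0.085·-3.6) = 0.4415
  r_corr = 0.7122 + 0.4415 = 1.154 μm/a
  mass loss = 1.154 μm/a × 7.14 g/cm³ = 8.237 g·m⁻²·a⁻¹
Ordering by g·m⁻²·a⁻¹: zinc (8.24) > copper (6.34)

copper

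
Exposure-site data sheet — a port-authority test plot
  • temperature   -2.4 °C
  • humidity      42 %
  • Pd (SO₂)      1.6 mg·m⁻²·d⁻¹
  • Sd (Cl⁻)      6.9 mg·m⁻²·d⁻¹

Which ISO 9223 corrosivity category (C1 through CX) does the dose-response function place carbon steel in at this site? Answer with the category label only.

carbon steel: temperature factor f = +0.150·(-12.4) = -1.8600
  Pd branch = 1.77·Pd^0.52·e^(0.02·RH+f) = 0.815 μm/a
  Sd branch = 0.102·Sd^0.62·e^(0.033·RH+0.04·T) = 1.227 μm/a
  sum: 0.815 + 1.227 → r_corr = 2.042 μm/a
ISO 9223 Table 2 (carbon steel): 1.3 < 2.04 ≤ 25 μm/a ⇒ C2

C2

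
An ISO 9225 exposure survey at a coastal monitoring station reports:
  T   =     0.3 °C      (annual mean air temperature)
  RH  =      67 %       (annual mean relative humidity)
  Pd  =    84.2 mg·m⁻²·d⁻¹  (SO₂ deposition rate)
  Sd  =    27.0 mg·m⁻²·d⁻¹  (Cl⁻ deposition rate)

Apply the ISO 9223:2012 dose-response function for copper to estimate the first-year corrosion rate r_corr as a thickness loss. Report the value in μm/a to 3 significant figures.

r_corr = 0.540 μm/a

copper: f(T) = +0.126·(T−10) [T≤10 °C] = -1.2222
  sulphur-dioxide contribution → 0.2575 μm/a
  chloride contribution → 0.2825 μm/a
  total first-year rate 0.5401 μm/a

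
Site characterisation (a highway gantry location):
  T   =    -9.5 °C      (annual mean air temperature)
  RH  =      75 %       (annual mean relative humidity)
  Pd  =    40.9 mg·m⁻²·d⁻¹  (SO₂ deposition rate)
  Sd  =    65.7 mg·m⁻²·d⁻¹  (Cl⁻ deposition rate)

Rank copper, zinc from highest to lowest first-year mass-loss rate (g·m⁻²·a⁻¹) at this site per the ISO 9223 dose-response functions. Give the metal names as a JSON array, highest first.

copper: temperature factor f = +0.126·(-19.5) = -2.4570
  SO₂ term: 0.0053·40.9^0.26·exp(0.059·75-2.4570) = 0.09954
  Sd branch = 0.01025·Sd^0.27·e^(0.036·RH+0.049·T) = 0.2964 μm/a
  sum: 0.09954 + 0.2964 → r_corr = 0.396 μm/a
  mass loss = 0.396 μm/a × 8.96 g/cm³ = 3.548 g·m⁻²·a⁻¹
zinc: f(T) = +0.038·(T−10) [T≤10 °C] = -0.7410
  SO₂ term: 0.0129·40.9^0.44·exp(0.046·75-0.7410) = 0.9914
  Sd branch = 0.0175·Sd^0.57·e^(0.008·RH+0.085·T) = 0.1545 μm/a
  r_corr = 0.9914 + 0.1545 = 1.146 μm/a
  mass loss = 1.146 μm/a × 7.14 g/cm³ = 8.182 g·m⁻²·a⁻¹
Ordering by g·m⁻²·a⁻¹: zinc (8.18) > copper (3.55)

["zinc", "copper"]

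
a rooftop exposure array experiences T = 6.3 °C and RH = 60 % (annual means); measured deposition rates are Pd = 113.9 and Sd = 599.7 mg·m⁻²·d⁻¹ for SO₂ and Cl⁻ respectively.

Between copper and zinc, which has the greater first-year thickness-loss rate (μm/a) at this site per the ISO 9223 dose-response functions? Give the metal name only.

copper: T≤10 °C ⇒ hinge +0.126·(6.3−10) = -0.4662
  SO₂ term: 0.0053·113.9^0.26·exp(0.059·60-0.4662) = 0.3926
  Cl⁻ term: 0.01025·599.7^0.27·exp(0.036·60+0.049·6.3) = 0.6806
  r_corr = 0.3926 + 0.6806 = 1.073 μm/a
zinc: temperature factor f = +0.038·(-3.7) = -0.1406
  Pd branch = 0.0129·Pd^0.44·e^(0.046·RH+f) = 1.422 μm/a
  Sd branch = 0.0175·Sd^0.57·e^(0.008·RH+0.085·T) = 1.851 μm/a
  r_corr = 1.422 + 1.851 = 3.274 μm/a
Ordering by μm/a: zinc (3.27) > copper (1.07)

zinc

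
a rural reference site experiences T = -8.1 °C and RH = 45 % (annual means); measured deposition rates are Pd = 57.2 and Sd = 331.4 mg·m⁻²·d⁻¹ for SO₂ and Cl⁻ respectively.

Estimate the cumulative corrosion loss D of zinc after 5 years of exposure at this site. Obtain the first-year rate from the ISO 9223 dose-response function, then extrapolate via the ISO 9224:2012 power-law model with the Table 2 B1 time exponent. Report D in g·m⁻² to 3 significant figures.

zinc: temperature factor f = +0.038·(-18.1) = -0.6878
  SO₂ term: 0.0129·57.2^0.44·exp(0.046·45-0.6878) = 0.3049
  Sd branch = 0.0175·Sd^0.57·e^(0.008·RH+0.085·T) = 0.3443 μm/a
  r_corr = 0.3049 + 0.3443 = 0.6492 μm/a
Long-term exponent b (ISO 9224 Table 2, B1) = 0.813
  D(5) = 0.6492 × 5^0.813 = 0.6492 × 3.701 = 2.402 μm
  Mass loss = 2.402 μm × 7.14 g/cm³ = 17.15 g·m⁻²

D(5) = 17.2 g·m⁻²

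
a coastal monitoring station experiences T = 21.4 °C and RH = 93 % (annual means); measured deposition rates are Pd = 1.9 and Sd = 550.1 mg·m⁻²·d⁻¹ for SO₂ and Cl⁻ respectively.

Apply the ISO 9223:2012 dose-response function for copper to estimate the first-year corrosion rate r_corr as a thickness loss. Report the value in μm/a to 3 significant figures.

copper: f(T) = -0.080·(T−10) [T>10 °C] = -0.9120
  SO₂ term: 0.0053·1.9^0.26·exp(0.059·93-0.9120) = 0.6076
  Cl⁻ term: 0.01025·550.1^0.27·exp(0.036·93+0.049·21.4) = 4.572
  sum: 0.6076 + 4.572 → r_corr = 5.179 μm/a

r_corr = 5.18 μm/a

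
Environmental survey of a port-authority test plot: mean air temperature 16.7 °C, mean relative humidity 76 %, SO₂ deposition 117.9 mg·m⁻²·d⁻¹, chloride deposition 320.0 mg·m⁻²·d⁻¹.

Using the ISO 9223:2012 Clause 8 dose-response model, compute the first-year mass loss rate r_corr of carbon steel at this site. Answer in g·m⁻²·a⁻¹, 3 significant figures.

r_corr = 1.21e+03 g·m⁻²·a⁻¹

carbon steel: f(T) = -0.054·(T−10) [T>10 °C] = -0.3618
  Pd branch = 1.77·Pd^0.52·e^(0.02·RH+f) = 67.32 μm/a
  Sd branch = 0.102·Sd^0.62·e^(0.033·RH+0.04·T) = 87.32 μm/a
  r_corr = 67.32 + 87.32 = 154.6 μm/a
Convert to mass loss: 154.6 μm/a × 7.85 g/cm³ = 1214 g·m⁻²·a⁻¹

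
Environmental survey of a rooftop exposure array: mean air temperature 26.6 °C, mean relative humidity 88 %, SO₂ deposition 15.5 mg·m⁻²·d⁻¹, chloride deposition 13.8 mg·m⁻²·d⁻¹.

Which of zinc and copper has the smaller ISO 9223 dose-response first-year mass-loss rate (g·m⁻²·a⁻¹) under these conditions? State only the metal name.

zinc

zinc: T>10 °C ⇒ hinge -0.071·(26.6−10) = -1.1786
  sulphur-dioxide contribution → 0.7595 μm/a
  chloride contribution → 1.515 μm/a
  total first-year rate 2.275 μm/a
  mass loss = 2.275 μm/a × 7.14 g/cm³ = 16.24 g·m⁻²·a⁻¹
copper: temperature factor f = -0.080·(16.6) = -1.3280
  sulphur-dioxide contribution → 0.5151 μm/a
  chloride contribution → 1.821 μm/a
  ⇒ r_corr(copper) = 2.336 μm/a
  mass loss = 2.336 μm/a × 8.96 g/cm³ = 20.93 g·m⁻²·a⁻¹
Ordering by g·m⁻²·a⁻¹: copper (20.9) > zinc (16.2)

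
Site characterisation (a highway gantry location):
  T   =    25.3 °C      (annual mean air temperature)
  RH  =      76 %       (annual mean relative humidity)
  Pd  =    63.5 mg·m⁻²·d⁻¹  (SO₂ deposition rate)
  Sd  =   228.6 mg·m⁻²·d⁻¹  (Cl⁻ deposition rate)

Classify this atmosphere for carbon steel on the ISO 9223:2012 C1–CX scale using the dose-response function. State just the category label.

C5

carbon steel: temperature factor f = -0.054·(15.3) = -0.8262
  sulphur-dioxide contribution → 30.67 μm/a
  chloride contribution → 99.99 μm/a
  total first-year rate 130.7 μm/a
131 μm/a falls in (80, 200] for carbon steel → category C5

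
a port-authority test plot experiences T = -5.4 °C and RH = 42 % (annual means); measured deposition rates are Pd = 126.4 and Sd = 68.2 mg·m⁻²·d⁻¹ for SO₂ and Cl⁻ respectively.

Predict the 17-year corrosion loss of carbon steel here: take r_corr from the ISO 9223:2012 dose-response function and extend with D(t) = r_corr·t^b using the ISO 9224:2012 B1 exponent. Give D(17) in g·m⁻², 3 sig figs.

D(17) = 330 g·m⁻²

carbon steel: temperature factor f = +0.150·(-15.4) = -2.3100
  Pd branch = 1.77·Pd^0.52·e^(0.02·RH+f) = 5.04 μm/a
  Sd branch = 0.102·Sd^0.62·e^(0.033·RH+0.04·T) = 4.505 μm/a
  r_corr = 5.04 + 4.505 = 9.545 μm/a
Power-law: D(17) = r_corr · 17^0.523
  D(17) = 9.545 × 17^0.523 = 9.545 × 4.401 = 42.01 μm
  Mass loss = 42.01 μm × 7.85 g/cm³ = 329.7 g·m⁻²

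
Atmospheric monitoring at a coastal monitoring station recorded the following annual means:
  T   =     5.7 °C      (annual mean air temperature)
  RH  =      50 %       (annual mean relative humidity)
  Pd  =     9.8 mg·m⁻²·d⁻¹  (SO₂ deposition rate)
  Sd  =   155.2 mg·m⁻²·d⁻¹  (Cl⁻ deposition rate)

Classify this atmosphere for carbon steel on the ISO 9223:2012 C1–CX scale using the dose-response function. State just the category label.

C2

carbon steel: temperature factor f = +0.150·(-4.3) = -0.6450
  sulphur-dioxide contribution → 8.272 μm/a
  chloride contribution → 15.23 μm/a
  total first-year rate 23.5 μm/a
Category bounds: 1.3…25 μm/a bracket r_corr ⇒ C2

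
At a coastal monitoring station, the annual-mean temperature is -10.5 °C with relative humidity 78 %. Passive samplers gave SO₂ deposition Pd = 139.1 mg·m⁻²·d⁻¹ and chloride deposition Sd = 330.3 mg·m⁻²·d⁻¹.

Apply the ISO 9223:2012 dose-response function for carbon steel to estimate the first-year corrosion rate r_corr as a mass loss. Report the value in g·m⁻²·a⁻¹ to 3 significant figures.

carbon steel: temperature factor f = +0.150·(-20.5) = -3.0750
  sulphur-dioxide contribution → 5.065 μm/a
  chloride contribution → 32.05 μm/a
  total first-year rate 37.11 μm/a
Convert to mass loss: 37.11 μm/a × 7.85 g/cm³ = 291.3 g·m⁻²·a⁻¹

r_corr = 291 g·m⁻²·a⁻¹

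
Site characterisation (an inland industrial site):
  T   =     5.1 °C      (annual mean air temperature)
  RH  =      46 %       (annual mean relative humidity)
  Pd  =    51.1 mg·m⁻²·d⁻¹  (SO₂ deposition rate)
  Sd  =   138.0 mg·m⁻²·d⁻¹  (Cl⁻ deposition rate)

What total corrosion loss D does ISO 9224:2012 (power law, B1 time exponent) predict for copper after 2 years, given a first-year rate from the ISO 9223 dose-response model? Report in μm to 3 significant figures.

D(2) = 0.604 μm

copper: temperature factor f = +0.126·(-4.9) = -0.6174
  SO₂ term: 0.0053·51.1^0.26·exp(0.059·46-0.6174) = 0.12
  Sd branch = 0.01025·Sd^0.27·e^(0.036·RH+0.049·T) = 0.2607 μm/a
  r_corr = 0.12 + 0.2607 = 0.3807 μm/a
Power-law: D(2) = r_corr · 2^0.667
  D(2) = 0.3807 × 2^0.667 = 0.3807 × 1.588 = 0.6045 μm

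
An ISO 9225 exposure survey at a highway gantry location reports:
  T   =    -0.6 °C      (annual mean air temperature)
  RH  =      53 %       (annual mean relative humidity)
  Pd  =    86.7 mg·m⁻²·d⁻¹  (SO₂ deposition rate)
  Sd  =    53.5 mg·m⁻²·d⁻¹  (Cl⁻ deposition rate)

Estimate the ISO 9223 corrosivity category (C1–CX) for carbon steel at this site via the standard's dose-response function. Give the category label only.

C2

carbon steel: temperature factor f = +0.150·(-10.6) = -1.5900
  SO₂ term: 1.77·86.7^0.52·exp(0.02·53-1.5900) = 10.61
  Cl⁻ term: 0.102·53.5^0.62·exp(0.033·53+0.04·-0.6) = 6.751
  sum: 10.61 + 6.751 → r_corr = 17.36 μm/a
Category bounds: 1.3…25 μm/a bracket r_corr ⇒ C2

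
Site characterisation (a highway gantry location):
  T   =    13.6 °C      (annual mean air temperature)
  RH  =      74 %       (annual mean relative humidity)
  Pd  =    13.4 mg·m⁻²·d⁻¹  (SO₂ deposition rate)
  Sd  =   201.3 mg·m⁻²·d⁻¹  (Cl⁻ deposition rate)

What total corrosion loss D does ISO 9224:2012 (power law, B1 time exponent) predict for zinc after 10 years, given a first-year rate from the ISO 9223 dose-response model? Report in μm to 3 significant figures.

D(10) = 19.6 μm

zinc: T>10 °C ⇒ hinge -0.071·(13.6−10) = -0.2556
  Pd branch = 0.0129·Pd^0.44·e^(0.046·RH+f) = 0.9416 μm/a
  Cl⁻ term: 0.0175·201.3^0.57·exp(0.008·74+0.085·13.6) = 2.067
  r_corr = 0.9416 + 2.067 = 3.009 μm/a
Power-law: D(10) = r_corr · 10^0.813
  D(10) = 3.009 × 10^0.813 = 3.009 × 6.501 = 19.56 μm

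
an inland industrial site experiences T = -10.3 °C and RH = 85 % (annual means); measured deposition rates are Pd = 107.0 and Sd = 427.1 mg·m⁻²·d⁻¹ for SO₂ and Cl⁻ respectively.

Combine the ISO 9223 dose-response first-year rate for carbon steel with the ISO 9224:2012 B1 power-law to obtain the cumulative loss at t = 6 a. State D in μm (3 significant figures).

carbon steel: temperature factor f = +0.150·(-20.3) = -3.0450
  Pd branch = 1.77·Pd^0.52·e^(0.02·RH+f) = 5.238 μm/a
  Cl⁻ term: 0.102·427.1^0.62·exp(0.033·85+0.04·-10.3) = 47.73
  r_corr = 5.238 + 47.73 = 52.97 μm/a
ISO 9224: D(t) = r_corr · t^b with b = 0.523 (carbon steel, B1)
  D(6) = 52.97 × 6^0.523 = 52.97 × 2.553 = 135.2 μm

D(6) = 135 μm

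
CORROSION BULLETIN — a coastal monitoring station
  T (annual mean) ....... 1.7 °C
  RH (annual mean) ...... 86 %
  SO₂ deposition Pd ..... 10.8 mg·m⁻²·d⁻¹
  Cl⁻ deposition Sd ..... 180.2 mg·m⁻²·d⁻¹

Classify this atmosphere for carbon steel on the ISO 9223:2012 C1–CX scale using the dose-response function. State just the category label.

C4

carbon steel: f(T) = +0.150·(T−10) [T≤10 °C] = -1.2450
  sulphur-dioxide contribution → 9.809 μm/a
  chloride contribution → 46.69 μm/a
  total first-year rate 56.5 μm/a
ISO 9223 Table 2 (carbon steel): 50 < 56.5 ≤ 80 μm/a ⇒ C4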